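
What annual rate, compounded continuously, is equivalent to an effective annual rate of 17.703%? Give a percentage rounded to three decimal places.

Continuous: nominal r satisfies e^r − 1 = 0.17703.
r = ln(1 + 0.17703) = ln(1.17703) = 0.162994 = 16.299%.

16.299%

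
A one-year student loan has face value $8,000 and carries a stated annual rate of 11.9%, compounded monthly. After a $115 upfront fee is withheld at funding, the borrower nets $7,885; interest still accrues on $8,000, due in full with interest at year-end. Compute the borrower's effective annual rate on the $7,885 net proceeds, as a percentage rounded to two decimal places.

14.21%

Amount owed after one year: 8,000 × (1 + 0.119/12)^12 = 8,000 × 1.125710 = $9,005.68.
Effective rate on net proceeds: 9,005.68 / 7,885 − 1 = 0.142128 = 14.21%.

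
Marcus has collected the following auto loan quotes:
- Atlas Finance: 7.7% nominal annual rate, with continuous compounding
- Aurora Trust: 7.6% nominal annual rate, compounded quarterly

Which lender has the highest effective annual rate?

Atlas Finance

Atlas Finance: e^0.077 − 1 = 8.004%
Aurora Trust: (1 + 0.076/4)^4 − 1 = 7.819%
The highest effective annual rate is Atlas Finance at 8.004%.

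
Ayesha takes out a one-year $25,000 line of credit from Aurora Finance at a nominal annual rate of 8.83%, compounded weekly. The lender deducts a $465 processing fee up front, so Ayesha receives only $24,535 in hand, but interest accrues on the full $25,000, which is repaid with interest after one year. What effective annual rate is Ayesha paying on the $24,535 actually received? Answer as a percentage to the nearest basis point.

Amount owed after one year: 25,000 × (1 + 0.0883/52)^52 = 25,000 × 1.092234 = $27,305.85.
Effective rate on net proceeds: 27,305.85 / 24,535 − 1 = 0.112935 = 11.29%.

11.29%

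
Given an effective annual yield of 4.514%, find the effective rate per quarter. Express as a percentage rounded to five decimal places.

1.10989%

The per-quarter rate i satisfies (1 + i)^4 = 1 + 0.04514.
i = 1.04514^(1/4) − 1 = 0.0110989 = 1.10989%.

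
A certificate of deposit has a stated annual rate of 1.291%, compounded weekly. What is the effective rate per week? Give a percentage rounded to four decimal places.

With a nominal annual rate compounded weekly, the periodic rate is the nominal rate divided by 52.
i = 0.01291 / 52 = 0.0002483 = 0.0248%.

0.0248%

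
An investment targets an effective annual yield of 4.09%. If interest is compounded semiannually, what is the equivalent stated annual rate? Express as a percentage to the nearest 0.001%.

(1 + r/2)^2 − 1 = 0.0409, so 1 + r/2 = 1.0409^(1/2).
r/2 = 0.020245, so r = 0.040490 = 4.049%.

4.049%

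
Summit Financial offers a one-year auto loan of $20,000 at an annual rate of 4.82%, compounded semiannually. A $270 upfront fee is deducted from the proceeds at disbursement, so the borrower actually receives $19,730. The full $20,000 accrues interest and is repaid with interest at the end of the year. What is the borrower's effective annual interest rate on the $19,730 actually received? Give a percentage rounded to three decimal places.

6.313%

Amount owed after one year: 20,000 × (1 + 0.0482/2)^2 = 20,000 × 1.048781 = $20,975.62.
Effective rate on net proceeds: 20,975.62 / 19,730 − 1 = 0.063133 = 6.313%.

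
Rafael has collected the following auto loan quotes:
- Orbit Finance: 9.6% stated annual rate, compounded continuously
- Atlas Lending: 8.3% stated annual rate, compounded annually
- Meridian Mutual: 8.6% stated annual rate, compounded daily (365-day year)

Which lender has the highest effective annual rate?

Orbit Finance

Orbit Finance: e^0.096 − 1 = 10.076%
Atlas Lending: compounded annually, EAR = 8.300%
Meridian Mutual: (1 + 0.086/365)^365 − 1 = 8.980%
The highest effective annual rate is Orbit Finance at 10.076%.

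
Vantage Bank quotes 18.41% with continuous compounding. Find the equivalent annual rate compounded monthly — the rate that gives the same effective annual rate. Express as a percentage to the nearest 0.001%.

18.552%

EAR under continuous compounding: e^0.1841 − 1 = 0.202136.
Solve (1 + r/12)^12 = 1.202136: r/12 = 1.202136^(1/12) − 1 = 0.015460, so r = 0.185519 = 18.552%.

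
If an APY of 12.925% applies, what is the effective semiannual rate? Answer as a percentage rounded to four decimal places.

The per-half-year rate i satisfies (1 + i)^2 = 1 + 0.12925.
i = 1.12925^(1/2) − 1 = 0.0626618 = 6.2662%.

6.2662%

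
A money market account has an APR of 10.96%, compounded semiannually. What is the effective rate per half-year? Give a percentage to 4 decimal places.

5.4800%

With a nominal annual rate compounded semiannually, the periodic rate is the nominal rate divided by 2.
i = 0.1096 / 2 = 0.0548000 = 5.4800%.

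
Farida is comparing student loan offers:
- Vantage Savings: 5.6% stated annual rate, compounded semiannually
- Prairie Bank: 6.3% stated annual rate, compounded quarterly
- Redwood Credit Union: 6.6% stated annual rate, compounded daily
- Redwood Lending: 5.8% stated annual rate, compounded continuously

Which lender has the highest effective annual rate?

Vantage Savings: (1 + 0.056/2)^2 − 1 = 5.678%
Prairie Bank: (1 + 0.063/4)^4 − 1 = 6.450%
Redwood Credit Union: (1 + 0.066/365)^365 − 1 = 6.822%
Redwood Lending: e^0.058 − 1 = 5.971%
The highest effective annual rate is Redwood Credit Union at 6.822%.

Redwood Credit Union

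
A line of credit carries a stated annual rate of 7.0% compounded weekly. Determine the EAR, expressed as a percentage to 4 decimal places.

7.2458%

EAR = (1 + 0.070/52)^52 − 1.
= 1.072458 − 1 = 7.2458%.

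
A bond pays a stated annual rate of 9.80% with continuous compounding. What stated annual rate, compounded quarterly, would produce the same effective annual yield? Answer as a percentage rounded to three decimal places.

EAR under continuous compounding: e^0.0980 − 1 = 0.102963.
Solve (1 + r/4)^4 = 1.102963: r/4 = 1.102963^(1/4) − 1 = 0.024803, so r = 0.099210 = 9.921%.

9.921%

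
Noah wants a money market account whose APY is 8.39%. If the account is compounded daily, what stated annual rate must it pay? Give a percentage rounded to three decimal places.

(1 + r/365)^365 − 1 = 0.0839, so 1 + r/365 = 1.0839^(1/365).
r/365 = 0.000221, so r = 0.080575 = 8.057%.

8.057%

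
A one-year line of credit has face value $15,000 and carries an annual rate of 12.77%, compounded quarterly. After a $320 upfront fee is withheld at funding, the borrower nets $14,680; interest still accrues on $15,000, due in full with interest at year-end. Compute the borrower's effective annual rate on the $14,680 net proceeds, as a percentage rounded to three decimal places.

Amount owed after one year: 15,000 × (1 + 0.1277/4)^4 = 15,000 × 1.133946 = $17,009.20.
Effective rate on net proceeds: 17,009.20 / 14,680 − 1 = 0.158665 = 15.866%.

15.866%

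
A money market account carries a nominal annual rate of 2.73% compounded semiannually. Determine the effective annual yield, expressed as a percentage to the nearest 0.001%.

2.749%

EAR = (1 + 0.0273/2)^2 − 1.
= 1.027486 − 1 = 2.749%.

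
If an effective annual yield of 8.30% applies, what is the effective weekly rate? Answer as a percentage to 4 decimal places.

0.1535%

The per-week rate i satisfies (1 + i)^52 = 1 + 0.0830.
i = 1.0830^(1/52) − 1 = 0.0015345 = 0.1535%.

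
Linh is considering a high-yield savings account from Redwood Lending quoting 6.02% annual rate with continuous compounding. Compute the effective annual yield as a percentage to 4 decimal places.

6.2049%

With continuous compounding, EAR = e^0.0602 − 1.
e^0.0602 = 1.062049, so EAR = 0.062049 = 6.2049%.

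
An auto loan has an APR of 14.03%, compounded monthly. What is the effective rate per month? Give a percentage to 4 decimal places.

With a nominal annual rate compounded monthly, the periodic rate is the nominal rate divided by 12.
i = 0.1403 / 12 = 0.0116917 = 1.1692%.

1.1692%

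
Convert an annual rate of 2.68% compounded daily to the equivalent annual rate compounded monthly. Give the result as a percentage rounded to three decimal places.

2.683%

EAR = (1 + 0.0268/365)^365 − 1 = 0.027161.
Solve (1 + r/12)^12 = 1.027161: r/12 = 1.027161^(1/12) − 1 = 0.002236, so r = 0.026829 = 2.683%.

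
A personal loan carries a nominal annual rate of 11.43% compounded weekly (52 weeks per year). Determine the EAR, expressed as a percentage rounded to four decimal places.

12.0948%

EAR = (1 + 0.1143/52)^52 − 1.
= 1.120948 − 1 = 12.0948%.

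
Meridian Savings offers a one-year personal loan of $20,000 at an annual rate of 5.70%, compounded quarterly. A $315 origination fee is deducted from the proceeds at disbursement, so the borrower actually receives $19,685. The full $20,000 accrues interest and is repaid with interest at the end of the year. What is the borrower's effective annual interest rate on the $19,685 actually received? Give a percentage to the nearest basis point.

7.52%

Amount owed after one year: 20,000 × (1 + 0.0570/4)^4 = 20,000 × 1.058230 = $21,164.60.
Effective rate on net proceeds: 21,164.60 / 19,685 − 1 = 0.075164 = 7.52%.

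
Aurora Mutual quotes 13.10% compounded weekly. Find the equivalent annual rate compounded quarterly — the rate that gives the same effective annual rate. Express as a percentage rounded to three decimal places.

13.300%

EAR = (1 + 0.1310/52)^52 − 1 = 0.139780.
Solve (1 + r/4)^4 = 1.139780: r/4 = 1.139780^(1/4) − 1 = 0.033250, so r = 0.132999 = 13.300%.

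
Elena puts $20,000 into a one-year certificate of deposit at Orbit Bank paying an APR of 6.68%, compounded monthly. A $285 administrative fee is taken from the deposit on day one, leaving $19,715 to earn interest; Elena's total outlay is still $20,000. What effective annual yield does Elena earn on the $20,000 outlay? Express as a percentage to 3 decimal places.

5.365%

Value after one year: 19,715 × (1 + 0.0668/12)^12 = 19,715 × 1.068884 = $21,073.04.
Effective yield on the $20,000 outlay: 21,073.04 / 20,000 − 1 = 0.053652 = 5.365%.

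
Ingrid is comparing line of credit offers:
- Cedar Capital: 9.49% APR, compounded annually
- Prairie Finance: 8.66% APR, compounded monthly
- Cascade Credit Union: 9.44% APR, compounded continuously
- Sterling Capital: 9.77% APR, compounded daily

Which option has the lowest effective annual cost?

Prairie Finance

Cedar Capital: compounded annually, EAR = 9.490%
Prairie Finance: (1 + 0.0866/12)^12 − 1 = 9.012%
Cascade Credit Union: e^0.0944 − 1 = 9.900%
Sterling Capital: (1 + 0.0977/365)^365 − 1 = 10.262%
The lowest effective annual rate is Prairie Finance at 9.012%.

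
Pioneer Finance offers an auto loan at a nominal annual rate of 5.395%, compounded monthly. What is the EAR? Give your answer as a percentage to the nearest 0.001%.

5.530%

EAR = (1 + 0.05395/12)^12 − 1.
= (1 + 0.004496)^12 − 1 = 1.055304 − 1 = 5.530%.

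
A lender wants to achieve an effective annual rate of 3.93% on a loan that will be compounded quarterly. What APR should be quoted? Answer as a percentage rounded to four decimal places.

(1 + r/4)^4 − 1 = 0.0393, so 1 + r/4 = 1.0393^(1/4).
r/4 = 0.009683, so r = 0.038734 = 3.8734%.

3.8734%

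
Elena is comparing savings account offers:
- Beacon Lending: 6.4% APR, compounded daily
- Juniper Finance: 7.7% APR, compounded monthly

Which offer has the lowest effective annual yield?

Beacon Lending: (1 + 0.064/365)^365 − 1 = 6.609%
Juniper Finance: (1 + 0.077/12)^12 − 1 = 7.978%
The lowest effective annual rate is Beacon Lending at 6.609%.

Beacon Lending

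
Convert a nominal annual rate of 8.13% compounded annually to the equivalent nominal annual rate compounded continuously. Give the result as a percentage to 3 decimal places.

7.816%

Compounded annually, EAR = nominal = 0.081300.
Equivalent continuous rate: r = ln(1 + 0.081300) = 0.078164 = 7.816%.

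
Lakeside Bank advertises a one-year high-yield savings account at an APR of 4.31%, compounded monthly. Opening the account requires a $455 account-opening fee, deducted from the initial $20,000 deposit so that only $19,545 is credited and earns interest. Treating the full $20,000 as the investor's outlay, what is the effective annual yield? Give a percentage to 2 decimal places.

2.02%

Value after one year: 19,545 × (1 + 0.0431/12)^12 = 19,545 × 1.043962 = $20,404.23.
Effective yield on the $20,000 outlay: 20,404.23 / 20,000 − 1 = 0.020212 = 2.02%.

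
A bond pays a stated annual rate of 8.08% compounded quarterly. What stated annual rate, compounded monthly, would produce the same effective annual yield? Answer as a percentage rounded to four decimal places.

EAR = (1 + 0.0808/4)^4 − 1 = 0.083281.
Solve (1 + r/12)^12 = 1.083281: r/12 = 1.083281^(1/12) − 1 = 0.006688, so r = 0.080262 = 8.0262%.

8.0262%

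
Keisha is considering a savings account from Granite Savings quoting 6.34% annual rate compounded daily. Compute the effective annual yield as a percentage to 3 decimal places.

6.545%

EAR = (1 + 0.0634/365)^365 − 1.
= 1.065447 − 1 = 6.545%.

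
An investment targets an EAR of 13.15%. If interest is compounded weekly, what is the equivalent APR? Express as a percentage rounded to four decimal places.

(1 + r/52)^52 − 1 = 0.1315, so 1 + r/52 = 1.1315^(1/52).
r/52 = 0.002379, so r = 0.123691 = 12.3691%.

12.3691%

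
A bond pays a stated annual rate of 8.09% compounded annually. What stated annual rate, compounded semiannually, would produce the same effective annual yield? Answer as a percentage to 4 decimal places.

Compounded annually, EAR = nominal = 0.080900.
Solve (1 + r/2)^2 = 1.080900: r/2 = 1.080900^(1/2) − 1 = 0.039663, so r = 0.079327 = 7.9327%.

7.9327%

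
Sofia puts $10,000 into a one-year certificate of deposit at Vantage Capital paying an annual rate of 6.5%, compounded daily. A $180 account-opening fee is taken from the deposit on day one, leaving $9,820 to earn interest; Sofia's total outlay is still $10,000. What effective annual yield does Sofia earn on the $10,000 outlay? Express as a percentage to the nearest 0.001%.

4.794%

Value after one year: 9,820 × (1 + 0.065/365)^365 = 9,820 × 1.067153 = $10,479.44.
Effective yield on the $10,000 outlay: 10,479.44 / 10,000 − 1 = 0.047944 = 4.794%.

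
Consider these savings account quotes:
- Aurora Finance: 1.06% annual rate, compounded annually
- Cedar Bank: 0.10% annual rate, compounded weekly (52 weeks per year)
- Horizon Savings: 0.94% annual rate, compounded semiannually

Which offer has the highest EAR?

Aurora Finance

Aurora Finance: compounded annually, EAR = 1.060%
Cedar Bank: (1 + 0.0010/52)^52 − 1 = 0.100%
Horizon Savings: (1 + 0.0094/2)^2 − 1 = 0.942%
The highest effective annual rate is Aurora Finance at 1.060%.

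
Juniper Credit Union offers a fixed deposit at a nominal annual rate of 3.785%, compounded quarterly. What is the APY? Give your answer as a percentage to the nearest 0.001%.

3.839%

EAR = (1 + 0.03785/4)^4 − 1.
= (1 + 0.009463)^4 − 1 = 1.038391 − 1 = 3.839%.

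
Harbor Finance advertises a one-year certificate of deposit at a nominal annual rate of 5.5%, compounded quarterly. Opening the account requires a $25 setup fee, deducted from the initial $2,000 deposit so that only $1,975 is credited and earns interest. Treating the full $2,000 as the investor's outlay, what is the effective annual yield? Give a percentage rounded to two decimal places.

Value after one year: 1,975 × (1 + 0.055/4)^4 = 1,975 × 1.056145 = $2,085.89.
Effective yield on the $2,000 outlay: 2,085.89 / 2,000 − 1 = 0.042943 = 4.29%.

4.29%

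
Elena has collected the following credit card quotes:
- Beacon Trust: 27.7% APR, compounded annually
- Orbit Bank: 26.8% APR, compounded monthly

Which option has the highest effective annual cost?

Beacon Trust: compounded annually, EAR = 27.700%
Orbit Bank: (1 + 0.268/12)^12 − 1 = 30.350%
The highest effective annual rate is Orbit Bank at 30.350%.

Orbit Bank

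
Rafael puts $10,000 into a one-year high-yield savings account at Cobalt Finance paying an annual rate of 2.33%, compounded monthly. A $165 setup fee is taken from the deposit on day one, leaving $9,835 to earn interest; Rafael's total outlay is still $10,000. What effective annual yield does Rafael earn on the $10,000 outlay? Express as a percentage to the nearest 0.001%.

Value after one year: 9,835 × (1 + 0.0233/12)^12 = 9,835 × 1.023550 = $10,066.62.
Effective yield on the $10,000 outlay: 10,066.62 / 10,000 − 1 = 0.006662 = 0.666%.

0.666%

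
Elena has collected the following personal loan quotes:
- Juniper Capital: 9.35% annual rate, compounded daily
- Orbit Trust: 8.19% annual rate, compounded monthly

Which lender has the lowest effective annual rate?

Juniper Capital: (1 + 0.0935/365)^365 − 1 = 9.800%
Orbit Trust: (1 + 0.0819/12)^12 − 1 = 8.505%
The lowest effective annual rate is Orbit Trust at 8.505%.

Orbit Trust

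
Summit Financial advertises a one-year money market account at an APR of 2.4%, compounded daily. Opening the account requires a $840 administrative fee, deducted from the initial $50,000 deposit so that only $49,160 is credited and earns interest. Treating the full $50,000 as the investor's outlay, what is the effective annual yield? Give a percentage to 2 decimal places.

Value after one year: 49,160 × (1 + 0.024/365)^365 = 49,160 × 1.024290 = $50,354.07.
Effective yield on the $50,000 outlay: 50,354.07 / 50,000 − 1 = 0.007081 = 0.71%.

0.71%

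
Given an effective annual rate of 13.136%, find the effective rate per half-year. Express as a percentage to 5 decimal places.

The per-half-year rate i satisfies (1 + i)^2 = 1 + 0.13136.
i = 1.13136^(1/2) − 1 = 0.0636541 = 6.36541%.

6.36541%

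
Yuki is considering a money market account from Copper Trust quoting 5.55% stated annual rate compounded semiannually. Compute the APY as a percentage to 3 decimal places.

5.627%

EAR = (1 + 0.0555/2)^2 − 1.
= 1.056270 − 1 = 5.627%.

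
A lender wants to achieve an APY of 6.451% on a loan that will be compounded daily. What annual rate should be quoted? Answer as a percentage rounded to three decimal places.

(1 + r/365)^365 − 1 = 0.06451, so 1 + r/365 = 1.06451^(1/365).
r/365 = 0.000171, so r = 0.062520 = 6.252%.

6.252%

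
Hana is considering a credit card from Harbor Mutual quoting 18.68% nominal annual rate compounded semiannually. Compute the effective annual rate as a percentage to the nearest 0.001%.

19.552%

EAR = (1 + 0.1868/2)^2 − 1.
= (1 + 0.093400)^2 − 1 = 1.195524 − 1 = 19.552%.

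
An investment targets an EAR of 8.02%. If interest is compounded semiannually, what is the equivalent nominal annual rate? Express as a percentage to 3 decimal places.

(1 + r/2)^2 − 1 = 0.0802, so 1 + r/2 = 1.0802^(1/2).
r/2 = 0.039327, so r = 0.078653 = 7.865%.

7.865%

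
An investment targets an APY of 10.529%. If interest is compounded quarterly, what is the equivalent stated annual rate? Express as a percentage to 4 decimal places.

10.1371%

(1 + r/4)^4 − 1 = 0.10529, so 1 + r/4 = 1.10529^(1/4).
r/4 = 0.025343, so r = 0.101371 = 10.1371%.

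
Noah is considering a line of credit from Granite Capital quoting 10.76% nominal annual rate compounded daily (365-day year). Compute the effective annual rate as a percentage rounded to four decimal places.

11.3585%

EAR = (1 + 0.1076/365)^365 − 1.
= (1 + 0.000295)^365 − 1 = 1.113585 − 1 = 11.3585%.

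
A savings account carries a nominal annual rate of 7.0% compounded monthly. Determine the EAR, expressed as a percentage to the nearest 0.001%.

EAR = (1 + 0.070/12)^12 − 1.
= (1 + 0.005833)^12 − 1 = 1.072290 − 1 = 7.229%.

7.229%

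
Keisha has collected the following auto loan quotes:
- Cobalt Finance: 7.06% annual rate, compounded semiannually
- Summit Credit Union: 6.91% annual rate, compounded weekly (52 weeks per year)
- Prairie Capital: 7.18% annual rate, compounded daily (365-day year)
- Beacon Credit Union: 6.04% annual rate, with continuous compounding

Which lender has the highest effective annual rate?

Prairie Capital

Cobalt Finance: (1 + 0.0706/2)^2 − 1 = 7.185%
Summit Credit Union: (1 + 0.0691/52)^52 − 1 = 7.149%
Prairie Capital: (1 + 0.0718/365)^365 − 1 = 7.443%
Beacon Credit Union: e^0.0604 − 1 = 6.226%
The highest effective annual rate is Prairie Capital at 7.443%.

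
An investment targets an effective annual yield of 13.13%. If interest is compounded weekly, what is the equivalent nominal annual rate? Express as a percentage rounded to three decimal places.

(1 + r/52)^52 − 1 = 0.1313, so 1 + r/52 = 1.1313^(1/52).
r/52 = 0.002375, so r = 0.123514 = 12.351%.

12.351%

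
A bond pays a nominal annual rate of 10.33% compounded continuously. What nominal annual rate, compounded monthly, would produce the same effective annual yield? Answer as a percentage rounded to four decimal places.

EAR under continuous compounding: e^0.1033 − 1 = 0.108824.
Solve (1 + r/12)^12 = 1.108824: r/12 = 1.108824^(1/12) − 1 = 0.008645, so r = 0.103746 = 10.3746%.

10.3746%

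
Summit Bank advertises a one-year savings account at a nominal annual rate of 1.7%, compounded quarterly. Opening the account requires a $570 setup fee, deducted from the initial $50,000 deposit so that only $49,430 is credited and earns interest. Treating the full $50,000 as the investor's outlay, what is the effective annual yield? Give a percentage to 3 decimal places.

0.551%

Value after one year: 49,430 × (1 + 0.017/4)^4 = 49,430 × 1.017109 = $50,275.68.
Effective yield on the $50,000 outlay: 50,275.68 / 50,000 − 1 = 0.005514 = 0.551%.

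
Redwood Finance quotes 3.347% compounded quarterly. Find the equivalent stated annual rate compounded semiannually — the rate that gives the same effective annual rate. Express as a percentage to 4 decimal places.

3.3610%

EAR = (1 + 0.03347/4)^4 − 1 = 0.033892.
Solve (1 + r/2)^2 = 1.033892: r/2 = 1.033892^(1/2) − 1 = 0.016805, so r = 0.033610 = 3.3610%.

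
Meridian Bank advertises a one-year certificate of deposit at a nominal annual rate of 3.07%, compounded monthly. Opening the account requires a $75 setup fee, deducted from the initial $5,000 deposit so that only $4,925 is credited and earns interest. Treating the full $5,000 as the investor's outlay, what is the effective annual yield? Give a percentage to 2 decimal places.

1.57%

Value after one year: 4,925 × (1 + 0.0307/12)^12 = 4,925 × 1.031136 = $5,078.34.
Effective yield on the $5,000 outlay: 5,078.34 / 5,000 − 1 = 0.015669 = 1.57%.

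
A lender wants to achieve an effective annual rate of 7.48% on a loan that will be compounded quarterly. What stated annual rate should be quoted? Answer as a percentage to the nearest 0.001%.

(1 + r/4)^4 − 1 = 0.0748, so 1 + r/4 = 1.0748^(1/4).
r/4 = 0.018197, so r = 0.072789 = 7.279%.

7.279%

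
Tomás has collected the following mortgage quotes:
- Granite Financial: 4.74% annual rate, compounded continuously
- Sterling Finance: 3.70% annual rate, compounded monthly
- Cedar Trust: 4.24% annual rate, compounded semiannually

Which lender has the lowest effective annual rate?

Sterling Finance

Granite Financial: e^0.0474 − 1 = 4.854%
Sterling Finance: (1 + 0.0370/12)^12 − 1 = 3.763%
Cedar Trust: (1 + 0.0424/2)^2 − 1 = 4.285%
The lowest effective annual rate is Sterling Finance at 3.763%.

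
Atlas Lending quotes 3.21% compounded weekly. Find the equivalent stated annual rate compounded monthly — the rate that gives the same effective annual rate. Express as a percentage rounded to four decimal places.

3.2133%

EAR = (1 + 0.0321/52)^52 − 1 = 0.032611.
Solve (1 + r/12)^12 = 1.032611: r/12 = 1.032611^(1/12) − 1 = 0.002678, so r = 0.032133 = 3.2133%.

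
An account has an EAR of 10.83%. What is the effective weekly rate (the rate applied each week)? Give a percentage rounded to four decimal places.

The per-week rate i satisfies (1 + i)^52 = 1 + 0.1083.
i = 1.1083^(1/52) − 1 = 0.0019794 = 0.1979%.

0.1979%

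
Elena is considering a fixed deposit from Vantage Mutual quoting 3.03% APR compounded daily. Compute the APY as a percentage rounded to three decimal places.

EAR = (1 + 0.0303/365)^365 − 1.
= 1.030762 − 1 = 3.076%.

3.076%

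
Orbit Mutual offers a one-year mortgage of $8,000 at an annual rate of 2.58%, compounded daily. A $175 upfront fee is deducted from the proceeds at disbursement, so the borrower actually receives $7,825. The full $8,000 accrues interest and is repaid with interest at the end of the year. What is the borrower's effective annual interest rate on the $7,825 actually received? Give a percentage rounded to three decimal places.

4.908%

Amount owed after one year: 8,000 × (1 + 0.0258/365)^365 = 8,000 × 1.026135 = $8,209.08.
Effective rate on net proceeds: 8,209.08 / 7,825 − 1 = 0.049083 = 4.908%.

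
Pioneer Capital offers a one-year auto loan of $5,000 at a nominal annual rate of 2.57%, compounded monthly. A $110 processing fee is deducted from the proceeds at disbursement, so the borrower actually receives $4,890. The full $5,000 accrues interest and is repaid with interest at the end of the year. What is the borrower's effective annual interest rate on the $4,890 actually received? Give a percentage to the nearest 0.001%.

Amount owed after one year: 5,000 × (1 + 0.0257/12)^12 = 5,000 × 1.026005 = $5,130.02.
Effective rate on net proceeds: 5,130.02 / 4,890 − 1 = 0.049085 = 4.908%.

4.908%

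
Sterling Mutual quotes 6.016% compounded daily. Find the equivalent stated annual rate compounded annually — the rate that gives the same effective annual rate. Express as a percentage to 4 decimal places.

EAR = (1 + 0.06016/365)^365 − 1 = 0.062001.
Compounded annually, the equivalent nominal rate is the EAR itself: 6.2001%.

6.2001%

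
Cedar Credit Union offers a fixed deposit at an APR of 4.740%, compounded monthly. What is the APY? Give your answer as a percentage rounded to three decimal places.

4.844%

EAR = (1 + 0.04740/12)^12 − 1.
= (1 + 0.003950)^12 − 1 = 1.048443 − 1 = 4.844%.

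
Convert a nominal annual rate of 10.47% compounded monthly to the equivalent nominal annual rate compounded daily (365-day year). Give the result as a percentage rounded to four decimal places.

10.4261%

EAR = (1 + 0.1047/12)^12 − 1 = 0.109873.
Solve (1 + r/365)^365 = 1.109873: r/365 = 1.109873^(1/365) − 1 = 0.000286, so r = 0.104261 = 10.4261%.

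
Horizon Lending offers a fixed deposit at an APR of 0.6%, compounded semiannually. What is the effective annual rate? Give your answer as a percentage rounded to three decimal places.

EAR = (1 + 0.006/2)^2 − 1.
= (1 + 0.003000)^2 − 1 = 1.006009 − 1 = 0.601%.

0.601%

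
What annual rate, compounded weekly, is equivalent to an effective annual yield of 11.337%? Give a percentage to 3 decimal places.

(1 + r/52)^52 − 1 = 0.11337, so 1 + r/52 = 1.11337^(1/52).
r/52 = 0.002067, so r = 0.107502 = 10.750%.

10.750%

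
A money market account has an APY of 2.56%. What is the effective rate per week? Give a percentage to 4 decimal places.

0.0486%

The per-week rate i satisfies (1 + i)^52 = 1 + 0.0256.
i = 1.0256^(1/52) − 1 = 0.0004862 = 0.0486%.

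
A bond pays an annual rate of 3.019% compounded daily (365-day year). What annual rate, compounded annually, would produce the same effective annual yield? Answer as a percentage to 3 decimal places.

3.065%

EAR = (1 + 0.03019/365)^365 − 1 = 0.030649.
Compounded annually, the equivalent nominal rate is the EAR itself: 3.065%.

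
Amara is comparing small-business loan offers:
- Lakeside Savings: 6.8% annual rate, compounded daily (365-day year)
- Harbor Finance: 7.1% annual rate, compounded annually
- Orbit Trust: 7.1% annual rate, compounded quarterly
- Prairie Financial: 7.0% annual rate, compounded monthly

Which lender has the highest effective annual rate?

Orbit Trust

Lakeside Savings: (1 + 0.068/365)^365 − 1 = 7.036%
Harbor Finance: compounded annually, EAR = 7.100%
Orbit Trust: (1 + 0.071/4)^4 − 1 = 7.291%
Prairie Financial: (1 + 0.070/12)^12 − 1 = 7.229%
The highest effective annual rate is Orbit Trust at 7.291%.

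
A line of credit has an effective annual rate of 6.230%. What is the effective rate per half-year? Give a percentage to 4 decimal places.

3.0679%

The per-half-year rate i satisfies (1 + i)^2 = 1 + 0.06230.
i = 1.06230^(1/2) − 1 = 0.0306794 = 3.0679%.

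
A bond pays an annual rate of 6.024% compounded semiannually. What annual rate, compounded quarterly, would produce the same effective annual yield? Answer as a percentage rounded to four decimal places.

5.9793%

EAR = (1 + 0.06024/2)^2 − 1 = 0.061147.
Solve (1 + r/4)^4 = 1.061147: r/4 = 1.061147^(1/4) − 1 = 0.014948, so r = 0.059793 = 5.9793%.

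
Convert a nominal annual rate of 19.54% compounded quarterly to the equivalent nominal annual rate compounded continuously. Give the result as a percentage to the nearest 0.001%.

19.078%

EAR = (1 + 0.1954/4)^4 − 1 = 0.210190.
Equivalent continuous rate: r = ln(1 + 0.210190) = 0.190777 = 19.078%.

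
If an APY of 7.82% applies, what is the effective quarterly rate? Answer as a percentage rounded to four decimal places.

The per-quarter rate i satisfies (1 + i)^4 = 1 + 0.0782.
i = 1.0782^(1/4) − 1 = 0.0190015 = 1.9002%.

1.9002%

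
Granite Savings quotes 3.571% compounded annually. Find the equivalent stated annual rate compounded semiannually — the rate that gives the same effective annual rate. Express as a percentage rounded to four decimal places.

3.5397%

Compounded annually, EAR = nominal = 0.035710.
Solve (1 + r/2)^2 = 1.035710: r/2 = 1.035710^(1/2) − 1 = 0.017698, so r = 0.035397 = 3.5397%.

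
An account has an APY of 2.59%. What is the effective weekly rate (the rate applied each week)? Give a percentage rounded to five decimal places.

The per-week rate i satisfies (1 + i)^52 = 1 + 0.0259.
i = 1.0259^(1/52) − 1 = 0.0004919 = 0.04919%.

0.04919%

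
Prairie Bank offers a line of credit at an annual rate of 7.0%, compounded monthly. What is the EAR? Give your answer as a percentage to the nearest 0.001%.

EAR = (1 + 0.070/12)^12 − 1.
= 1.072290 − 1 = 7.229%.

7.229%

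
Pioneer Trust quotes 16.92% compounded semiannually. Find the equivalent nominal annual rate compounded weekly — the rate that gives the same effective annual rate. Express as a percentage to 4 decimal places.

EAR = (1 + 0.1692/2)^2 − 1 = 0.176357.
Solve (1 + r/52)^52 = 1.176357: r/52 = 1.176357^(1/52) − 1 = 0.003128, so r = 0.162676 = 16.2676%.

16.2676%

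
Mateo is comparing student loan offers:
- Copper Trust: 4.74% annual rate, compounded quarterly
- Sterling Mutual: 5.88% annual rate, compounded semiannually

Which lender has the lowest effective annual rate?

Copper Trust: (1 + 0.0474/4)^4 − 1 = 4.825%
Sterling Mutual: (1 + 0.0588/2)^2 − 1 = 5.966%
The lowest effective annual rate is Copper Trust at 4.825%.

Copper Trust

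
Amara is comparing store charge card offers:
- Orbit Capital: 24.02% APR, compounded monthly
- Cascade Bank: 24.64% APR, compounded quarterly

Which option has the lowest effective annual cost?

Orbit Capital: (1 + 0.2402/12)^12 − 1 = 26.849%
Cascade Bank: (1 + 0.2464/4)^4 − 1 = 27.012%
The lowest effective annual rate is Orbit Capital at 26.849%.

Orbit Capital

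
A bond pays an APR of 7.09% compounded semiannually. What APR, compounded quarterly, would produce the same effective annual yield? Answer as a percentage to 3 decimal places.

7.028%

EAR = (1 + 0.0709/2)^2 − 1 = 0.072157.
Solve (1 + r/4)^4 = 1.072157: r/4 = 1.072157^(1/4) − 1 = 0.017571, so r = 0.070283 = 7.028%.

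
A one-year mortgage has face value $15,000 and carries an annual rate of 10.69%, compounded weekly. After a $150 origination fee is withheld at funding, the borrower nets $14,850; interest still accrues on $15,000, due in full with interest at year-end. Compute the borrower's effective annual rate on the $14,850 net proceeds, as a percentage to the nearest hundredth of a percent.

12.39%

Amount owed after one year: 15,000 × (1 + 0.1069/52)^52 = 15,000 × 1.112701 = $16,690.51.
Effective rate on net proceeds: 16,690.51 / 14,850 − 1 = 0.123940 = 12.39%.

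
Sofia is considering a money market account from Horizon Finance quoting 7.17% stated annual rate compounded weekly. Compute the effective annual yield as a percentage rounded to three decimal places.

EAR = (1 + 0.0717/52)^52 − 1.
= (1 + 0.001379)^52 − 1 = 1.074280 − 1 = 7.428%.

7.428%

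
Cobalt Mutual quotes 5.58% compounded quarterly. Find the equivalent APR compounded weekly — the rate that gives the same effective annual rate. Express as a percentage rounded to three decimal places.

5.544%

EAR = (1 + 0.0558/4)^4 − 1 = 0.056979.
Solve (1 + r/52)^52 = 1.056979: r/52 = 1.056979^(1/52) − 1 = 0.001066, so r = 0.055444 = 5.544%.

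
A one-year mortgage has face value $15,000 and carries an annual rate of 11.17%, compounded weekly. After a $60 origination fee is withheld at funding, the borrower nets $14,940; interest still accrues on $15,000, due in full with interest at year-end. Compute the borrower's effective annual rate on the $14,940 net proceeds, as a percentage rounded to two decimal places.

Amount owed after one year: 15,000 × (1 + 0.1117/52)^52 = 15,000 × 1.118043 = $16,770.65.
Effective rate on net proceeds: 16,770.65 / 14,940 − 1 = 0.122534 = 12.25%.

12.25%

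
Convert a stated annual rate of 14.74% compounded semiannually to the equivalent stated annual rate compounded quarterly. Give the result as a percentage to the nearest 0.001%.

14.478%

EAR = (1 + 0.1474/2)^2 − 1 = 0.152832.
Solve (1 + r/4)^4 = 1.152832: r/4 = 1.152832^(1/4) − 1 = 0.036195, so r = 0.144780 = 14.478%.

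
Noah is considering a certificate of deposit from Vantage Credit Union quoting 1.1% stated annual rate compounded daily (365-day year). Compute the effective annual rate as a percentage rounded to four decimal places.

1.1061%

EAR = (1 + 0.011/365)^365 − 1.
= (1 + 0.000030)^365 − 1 = 1.011061 − 1 = 1.1061%.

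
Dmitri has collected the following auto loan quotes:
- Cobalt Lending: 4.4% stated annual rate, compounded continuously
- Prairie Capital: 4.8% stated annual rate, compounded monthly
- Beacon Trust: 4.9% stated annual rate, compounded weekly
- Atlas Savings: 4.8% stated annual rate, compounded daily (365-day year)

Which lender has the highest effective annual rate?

Beacon Trust

Cobalt Lending: e^0.044 − 1 = 4.498%
Prairie Capital: (1 + 0.048/12)^12 − 1 = 4.907%
Beacon Trust: (1 + 0.049/52)^52 − 1 = 5.020%
Atlas Savings: (1 + 0.048/365)^365 − 1 = 4.917%
The highest effective annual rate is Beacon Trust at 5.020%.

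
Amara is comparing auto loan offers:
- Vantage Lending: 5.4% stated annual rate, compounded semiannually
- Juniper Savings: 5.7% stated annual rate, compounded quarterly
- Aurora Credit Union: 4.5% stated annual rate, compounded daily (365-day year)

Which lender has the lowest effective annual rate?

Aurora Credit Union

Vantage Lending: (1 + 0.054/2)^2 − 1 = 5.473%
Juniper Savings: (1 + 0.057/4)^4 − 1 = 5.823%
Aurora Credit Union: (1 + 0.045/365)^365 − 1 = 4.602%
The lowest effective annual rate is Aurora Credit Union at 4.602%.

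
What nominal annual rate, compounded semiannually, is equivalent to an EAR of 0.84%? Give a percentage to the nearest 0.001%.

(1 + r/2)^2 − 1 = 0.0084, so 1 + r/2 = 1.0084^(1/2).
r/2 = 0.004191, so r = 0.008382 = 0.838%.

0.838%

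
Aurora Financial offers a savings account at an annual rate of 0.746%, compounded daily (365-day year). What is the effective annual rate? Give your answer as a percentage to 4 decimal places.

0.7488%

EAR = (1 + 0.00746/365)^365 − 1.
= (1 + 0.000020)^365 − 1 = 1.007488 − 1 = 0.7488%.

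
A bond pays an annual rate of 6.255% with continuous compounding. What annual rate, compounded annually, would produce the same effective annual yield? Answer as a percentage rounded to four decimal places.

6.4548%

EAR under continuous compounding: e^0.06255 − 1 = 0.064548.
Compounded annually, the equivalent nominal rate is the EAR itself: 6.4548%.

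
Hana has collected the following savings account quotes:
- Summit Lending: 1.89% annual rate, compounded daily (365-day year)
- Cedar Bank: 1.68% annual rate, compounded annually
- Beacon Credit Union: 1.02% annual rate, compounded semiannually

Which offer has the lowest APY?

Beacon Credit Union

Summit Lending: (1 + 0.0189/365)^365 − 1 = 1.908%
Cedar Bank: compounded annually, EAR = 1.680%
Beacon Credit Union: (1 + 0.0102/2)^2 − 1 = 1.023%
The lowest effective annual rate is Beacon Credit Union at 1.023%.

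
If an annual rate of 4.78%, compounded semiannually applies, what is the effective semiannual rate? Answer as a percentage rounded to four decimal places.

2.3900%

With a nominal annual rate compounded semiannually, the periodic rate is the nominal rate divided by 2.
i = 0.0478 / 2 = 0.0239000 = 2.3900%.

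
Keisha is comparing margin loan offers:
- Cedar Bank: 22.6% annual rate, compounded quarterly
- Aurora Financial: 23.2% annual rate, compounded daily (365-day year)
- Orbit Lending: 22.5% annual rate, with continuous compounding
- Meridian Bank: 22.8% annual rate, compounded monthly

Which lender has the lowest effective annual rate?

Cedar Bank

Cedar Bank: (1 + 0.226/4)^4 − 1 = 24.589%
Aurora Financial: (1 + 0.232/365)^365 − 1 = 26.103%
Orbit Lending: e^0.225 − 1 = 25.232%
Meridian Bank: (1 + 0.228/12)^12 − 1 = 25.340%
The lowest effective annual rate is Cedar Bank at 24.589%.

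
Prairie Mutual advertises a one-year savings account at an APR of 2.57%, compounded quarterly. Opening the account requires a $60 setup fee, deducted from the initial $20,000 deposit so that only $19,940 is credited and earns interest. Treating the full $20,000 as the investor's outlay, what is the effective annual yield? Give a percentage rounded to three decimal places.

2.287%

Value after one year: 19,940 × (1 + 0.0257/4)^4 = 19,940 × 1.025949 = $20,457.42.
Effective yield on the $20,000 outlay: 20,457.42 / 20,000 − 1 = 0.022871 = 2.287%.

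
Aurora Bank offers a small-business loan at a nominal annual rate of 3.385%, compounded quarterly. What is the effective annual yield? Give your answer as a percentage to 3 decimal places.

3.428%

EAR = (1 + 0.03385/4)^4 − 1.
= (1 + 0.008462)^4 − 1 = 1.034282 − 1 = 3.428%.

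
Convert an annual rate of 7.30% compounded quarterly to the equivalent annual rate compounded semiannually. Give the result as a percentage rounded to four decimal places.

7.3666%

EAR = (1 + 0.0730/4)^4 − 1 = 0.075023.
Solve (1 + r/2)^2 = 1.075023: r/2 = 1.075023^(1/2) − 1 = 0.036833, so r = 0.073666 = 7.3666%.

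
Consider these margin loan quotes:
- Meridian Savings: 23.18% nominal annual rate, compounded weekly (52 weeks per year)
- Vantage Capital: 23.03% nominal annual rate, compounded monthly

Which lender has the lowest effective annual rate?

Meridian Savings: (1 + 0.2318/52)^52 − 1 = 26.022%
Vantage Capital: (1 + 0.2303/12)^12 − 1 = 25.623%
The lowest effective annual rate is Vantage Capital at 25.623%.

Vantage Capital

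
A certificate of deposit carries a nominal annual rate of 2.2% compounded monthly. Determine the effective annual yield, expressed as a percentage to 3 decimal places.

2.222%

EAR = (1 + 0.022/12)^12 − 1.
= (1 + 0.001833)^12 − 1 = 1.022223 − 1 = 2.222%.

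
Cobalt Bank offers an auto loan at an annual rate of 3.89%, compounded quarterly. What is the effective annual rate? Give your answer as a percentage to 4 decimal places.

3.9471%

EAR = (1 + 0.0389/4)^4 − 1.
= (1 + 0.009725)^4 − 1 = 1.039471 − 1 = 3.9471%.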